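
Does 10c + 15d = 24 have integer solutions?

Step 1: Compute gcd(10, 15).
gcd(10, 15) = 5

Step 2: Check divisibility.
Does 5 divide 24? 24 = 5 x 4 + 4, so no.

By the theorem on linear Diophantine equations, 10c + 15d = 24 has integer solutions if and only if gcd(10, 15) divides 24. Since 5 does not divide 24, no solutions exist.

No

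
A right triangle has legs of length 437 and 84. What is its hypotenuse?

c² = a² + b² = 437² + 84² = 190969 + 7056 = 198025
c = 445

445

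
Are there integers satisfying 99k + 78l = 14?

Step 1: Compute gcd(99, 78).
gcd(99, 78) = 3

Step 2: Check divisibility.
Does 3 divide 14? 14 = 3 x 4 + 2, so no.

By the theorem on linear Diophantine equations, 99k + 78l = 14 has integer solutions if and only if gcd(99, 78) divides 14. Since 3 does not divide 14, no solutions exist.

No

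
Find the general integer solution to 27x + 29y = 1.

Step 1: Compute gcd(27, 29) = 1.
Since 1 divides 1, solutions exist.

Step 2: Find a particular solution using extended Euclidean algorithm.
We get x₀ = 14, y₀ = -13.
Check: 27*14 + 29*-13 = 1 = 1 ✓

Step 3: Write the general solution.
x = 14 + (29/1)t = 14 + 29t
y = -13 - (27/1)t = -13 - 27t
for any integer t.

x = 14 + 29t, y = -13 - 27t for integer t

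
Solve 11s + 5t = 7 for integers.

Step 1: Check solvability.
gcd(11, 5) = 1
Since 1 divides 7, solutions exist.

Step 2: Apply extended Euclidean algorithm to find gcd.
We find integers such that 11*x0 + 5*y0 = 1

Step 3: Scale the particular solution.
Multiply by 7/1 = 7:
s = 7, t = -14

Step 4: Verify.
11*(7) + 5*(-14) = 7 = 7 ✓

s = 7, t = -14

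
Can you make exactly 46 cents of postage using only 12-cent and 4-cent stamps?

We need non-negative x, y with 12x + 4y = 46.
gcd(12, 4) = 4, and 4 does not divide 46.
No integer solutions exist, so certainly no non-negative ones.

No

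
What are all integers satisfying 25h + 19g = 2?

Step 1: Compute gcd(25, 19) = 1.
Since 1 divides 2, solutions exist.

Step 2: Find a particular solution using extended Euclidean algorithm.
We get h₀ = -6, g₀ = 8.
Check: 25*-6 + 19*8 = 2 = 2 ✓

Step 3: Write the general solution.
h = -6 + (19/1)t = -6 + 19t
g = 8 - (25/1)t = 8 - 25t
for any integer t.

h = -6 + 19t, g = 8 - 25t for integer t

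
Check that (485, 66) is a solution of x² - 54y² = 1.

Compute x² = 485² = 235225
Compute 54y² = 54·66² = 54·4356 = 235224
x² - 54y² = 235225 - 235224 = 1
Since this equals 1, (485, 66) is a solution.

Yes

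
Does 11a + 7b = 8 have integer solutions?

Step 1: Compute gcd(11, 7).
gcd(11, 7) = 1

Step 2: Check divisibility.
Does 1 divide 8? 8 = 1 x 8, so yes.

By the theorem on linear Diophantine equations, 11a + 7b = 8 has integer solutions if and only if gcd(11, 7) divides 8. Since 1 | 8, solutions exist.

Yes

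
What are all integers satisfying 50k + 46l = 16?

Step 1: Compute gcd(50, 46) = 2.
Since 2 divides 16, solutions exist.

Step 2: Find a particular solution using extended Euclidean algorithm.
We get k₀ = -88, l₀ = 96.
Check: 50*-88 + 46*96 = 16 = 16 ✓

Step 3: Write the general solution.
k = -88 + (46/2)t = -88 + 23t
l = 96 - (50/2)t = 96 - 25t
for any integer t.

k = -88 + 23t, l = 96 - 25t for integer t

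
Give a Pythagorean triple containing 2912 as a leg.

We need the other leg and hypotenuse such that 2912² + x² = c².
Take x = 609, c = 2975: 2912² + 609² = 8479744 + 370881 = 8850625 = 2975² ✓
Triple: (609, 2912, 2975)

(609, 2912, 2975)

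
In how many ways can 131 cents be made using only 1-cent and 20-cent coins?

We need non-negative integers (x, y) with 1x + 20y = 131.
For each x from 0 to 131, check if (131 - 1x) is a non-negative multiple of 20.
Solutions (x, y): (11,6), (31,5), (51,4), (71,3), ...
Count: 7

7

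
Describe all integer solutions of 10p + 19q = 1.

Step 1: Compute gcd(10, 19) = 1.
Since 1 divides 1, solutions exist.

Step 2: Find a particular solution using extended Euclidean algorithm.
We get p₀ = 2, q₀ = -1.
Check: 10*2 + 19*-1 = 1 = 1 ✓

Step 3: Write the general solution.
p = 2 + (19/1)t = 2 + 19t
q = -1 - (10/1)t = -1 - 10t
for any integer t.

p = 2 + 19t, q = -1 - 10t for integer t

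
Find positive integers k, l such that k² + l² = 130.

Search for k with 130 - k² a perfect square.
k = 3: 130 - 3² = 130 - 9 = 121 = 11² ✓
So k = 3, l = 11.

k = 3, l = 11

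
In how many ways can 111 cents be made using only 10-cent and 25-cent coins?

We need non-negative integers (x, y) with 10x + 25y = 111.
For each x from 0 to 11, check if (111 - 10x) is a non-negative multiple of 25.
Solutions (x, y): none
Count: 0

0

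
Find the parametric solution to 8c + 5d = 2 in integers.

Step 1: Compute gcd(8, 5) = 1.
Since 1 divides 2, solutions exist.

Step 2: Find a particular solution using extended Euclidean algorithm.
We get c₀ = 4, d₀ = -6.
Check: 8*4 + 5*-6 = 2 = 2 ✓

Step 3: Write the general solution.
c = 4 + (5/1)t = 4 + 5t
d = -6 - (8/1)t = -6 - 8t
for any integer t.

c = 4 + 5t, d = -6 - 8t for integer t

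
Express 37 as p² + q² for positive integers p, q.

We need to find integers p, q > 0 such that p² + q² = 37.
Trying p = 1: q² = 37 - 1² = 37 - 1 = 36
q = 6
Check: 1² + 6² = 1 + 36 = 37 ✓

37 = 1² + 6²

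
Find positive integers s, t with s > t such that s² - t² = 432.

Factor: s² - t² = (s+t)(s-t) = 432.
We need two factors of 432 with the same parity.
Use s+t = 216 and s-t = 2 (product 216·2 = 432).
Adding: 2s = 218, so s = 109.
Subtracting: 2t = 214, so t = 107.
Check: 109² - 107² = 11881 - 11449 = 432 ✓

s = 109, t = 107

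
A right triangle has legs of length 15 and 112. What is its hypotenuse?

c² = a² + b² = 15² + 112² = 225 + 12544 = 12769
c = 113

113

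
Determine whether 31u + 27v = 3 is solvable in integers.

Step 1: Compute gcd(31, 27).
gcd(31, 27) = 1

Step 2: Check divisibility.
Does 1 divide 3? 3 = 1 x 3, so yes.

By the theorem on linear Diophantine equations, 31u + 27v = 3 has integer solutions if and only if gcd(31, 27) divides 3. Since 1 | 3, solutions exist.

Yes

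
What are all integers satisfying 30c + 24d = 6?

Step 1: Compute gcd(30, 24) = 6.
Since 6 divides 6, solutions exist.

Step 2: Find a particular solution using extended Euclidean algorithm.
We get c₀ = 1, d₀ = -1.
Check: 30*1 + 24*-1 = 6 = 6 ✓

Step 3: Write the general solution.
c = 1 + (24/6)t = 1 + 4t
d = -1 - (30/6)t = -1 - 5t
for any integer t.

c = 1 + 4t, d = -1 - 5t for integer t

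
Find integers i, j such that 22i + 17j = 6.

Step 1: Check solvability.
gcd(22, 17) = 1
Since 1 divides 6, solutions exist.

Step 2: Apply extended Euclidean algorithm to find gcd.
We find integers such that 22*x0 + 17*y0 = 1

Step 3: Scale the particular solution.
Multiply by 6/1 = 6:
i = 42, j = -54

Step 4: Verify.
22*(42) + 17*(-54) = 6 = 6 ✓

i = 42, j = -54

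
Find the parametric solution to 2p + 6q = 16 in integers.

Step 1: Compute gcd(2, 6) = 2.
Since 2 divides 16, solutions exist.

Step 2: Find a particular solution using extended Euclidean algorithm.
We get p₀ = 8, q₀ = 0.
Check: 2*8 + 6*0 = 16 = 16 ✓

Step 3: Write the general solution.
p = 8 + (6/2)t = 8 + 3t
q = 0 - (2/2)t = 0 - 1t
for any integer t.

p = 8 + 3t, q = 0 - 1t for integer t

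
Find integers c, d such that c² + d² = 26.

We need to find integers c, d > 0 such that c² + d² = 26.
Trying c = 1: d² = 26 - 1² = 26 - 1 = 25
d = 5
Check: 1² + 5² = 1 + 25 = 26 ✓

26 = 1² + 5²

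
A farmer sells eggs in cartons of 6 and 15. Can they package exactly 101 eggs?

We need non-negative a, b with 6a + 15b = 101.
gcd(6, 15) = 3, and 3 does not divide 101.
No integer solutions exist.

No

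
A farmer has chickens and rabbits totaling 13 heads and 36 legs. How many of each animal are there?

Let c = chickens, r = rabbits.
Heads: c + r = 13
Legs: 2c + 4r = 36
From the first equation, c = 13 - r. Substitute:
2(13 - r) + 4r = 36
26 + 2r = 36
r = (36 - 26)/2 = 5
c = 13 - 5 = 8

Chickens: 8, Rabbits: 5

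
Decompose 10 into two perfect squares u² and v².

We need to find integers u, v > 0 such that u² + v² = 10.
Trying u = 1: v² = 10 - 1² = 10 - 1 = 9
v = 3
Check: 1² + 3² = 1 + 9 = 10 ✓

10 = 1² + 3²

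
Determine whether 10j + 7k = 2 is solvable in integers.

Step 1: Compute gcd(10, 7).
gcd(10, 7) = 1

Step 2: Check divisibility.
Does 1 divide 2? 2 = 1 x 2, so yes.

By the theorem on linear Diophantine equations, 10j + 7k = 2 has integer solutions if and only if gcd(10, 7) divides 2. Since 1 | 2, solutions exist.

Yes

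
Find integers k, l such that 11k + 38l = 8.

Step 1: Check solvability.
gcd(11, 38) = 1
Since 1 divides 8, solutions exist.

Step 2: Apply extended Euclidean algorithm to find gcd.
We find integers such that 11*x0 + 38*y0 = 1

Step 3: Scale the particular solution.
Multiply by 8/1 = 8:
k = 56, l = -16

Step 4: Verify.
11*(56) + 38*(-16) = 8 = 8 ✓

k = 56, l = -16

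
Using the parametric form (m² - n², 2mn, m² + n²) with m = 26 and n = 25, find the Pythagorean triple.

a = m² - n² = 26² - 25² = 676 - 625 = 51
b = 2mn = 2·26·25 = 1300
c = m² + n² = 676 + 625 = 1301
Verify: 51² + 1300² = 2601 + 1690000 = 1692601 = 1301² ✓

(51, 1300, 1301)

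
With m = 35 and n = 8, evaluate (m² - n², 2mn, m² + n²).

a = m² - n² = 1225 - 64 = 1161
b = 2mn = 2·35·8 = 560
c = m² + n² = 1225 + 64 = 1289
Verify: 1161² + 560² = 1347921 + 313600 = 1661521 = 1289² ✓

(1161, 560, 1289)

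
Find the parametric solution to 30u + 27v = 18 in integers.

Step 1: Compute gcd(30, 27) = 3.
Since 3 divides 18, solutions exist.

Step 2: Find a particular solution using extended Euclidean algorithm.
We get u₀ = 6, v₀ = -6.
Check: 30*6 + 27*-6 = 18 = 18 ✓

Step 3: Write the general solution.
u = 6 + (27/3)t = 6 + 9t
v = -6 - (30/3)t = -6 - 10t
for any integer t.

u = 6 + 9t, v = -6 - 10t for integer t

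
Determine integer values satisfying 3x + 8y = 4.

Step 1: Check solvability.
gcd(3, 8) = 1
Since 1 divides 4, solutions exist.

Step 2: Apply extended Euclidean algorithm to find gcd.
We find integers such that 3*x0 + 8*y0 = 1

Step 3: Scale the particular solution.
Multiply by 4/1 = 4:
x = 12, y = -4

Step 4: Verify.
3*(12) + 8*(-4) = 4 = 4 ✓

x = 12, y = -4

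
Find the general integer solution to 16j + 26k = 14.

Step 1: Compute gcd(16, 26) = 2.
Since 2 divides 14, solutions exist.

Step 2: Find a particular solution using extended Euclidean algorithm.
We get j₀ = 35, k₀ = -21.
Check: 16*35 + 26*-21 = 14 = 14 ✓

Step 3: Write the general solution.
j = 35 + (26/2)t = 35 + 13t
k = -21 - (16/2)t = -21 - 8t
for any integer t.

j = 35 + 13t, k = -21 - 8t for integer t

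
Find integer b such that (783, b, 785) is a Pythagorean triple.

b² = c² - a² = 785² - 783² = 616225 - 613089 = 3136
b = sqrt(3136) = 56

56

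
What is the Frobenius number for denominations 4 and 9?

For two coprime denominations a and b, the Frobenius number (largest value not representable as a non-negative combination) is ab - a - b.
Here gcd(4, 9) = 1, so they are coprime.
F(4, 9) = 4·9 - 4 - 9 = 36 - 13 = 23

23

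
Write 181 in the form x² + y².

We need to find integers x, y > 0 such that x² + y² = 181.
Trying x = 9: y² = 181 - 9² = 181 - 81 = 100
y = 10
Check: 9² + 10² = 81 + 100 = 181 ✓

181 = 9² + 10²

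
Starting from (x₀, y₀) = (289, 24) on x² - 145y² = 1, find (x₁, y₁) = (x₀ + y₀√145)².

Solutions to x² - Dy² = 1 are generated by powers of (x₀ + y₀√D).
The next solution satisfies x₁ + y₁√145 = (x₀ + y₀√145)², giving:
x₁ = x₀² + 145y₀² = 289² + 145·24² = 83521 + 83520 = 167041
y₁ = 2x₀y₀ = 2·289·24 = 13872

Verify: 167041² - 145·13872² = 27902695681 - 27902695680 = 1 ✓

x = 167041, y = 13872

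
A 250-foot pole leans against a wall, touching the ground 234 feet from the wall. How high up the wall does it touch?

The ladder, wall, and ground form a right triangle with hypotenuse 250 and one leg 234.
By the Pythagorean theorem: h² = 250² - 234² = 62500 - 54756 = 7744
h = √7744 = 88 feet

88 feet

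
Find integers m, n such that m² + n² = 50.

We need to find integers m, n > 0 such that m² + n² = 50.
Trying m = 1: n² = 50 - 1² = 50 - 1 = 49
n = 7
Check: 1² + 7² = 1 + 49 = 50 ✓

50 = 1² + 7²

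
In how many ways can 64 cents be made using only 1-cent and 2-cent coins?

We need non-negative integers (x, y) with 1x + 2y = 64.
For each x from 0 to 64, check if (64 - 1x) is a non-negative multiple of 2.
Solutions (x, y): (0,32), (2,31), (4,30), (6,29), ...
Count: 33

33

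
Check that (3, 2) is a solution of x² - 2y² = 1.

Compute x² = 3² = 9
Compute 2y² = 2·2² = 2·4 = 8
x² - 2y² = 9 - 8 = 1
Since this equals 1, (3, 2) is a solution.

Yes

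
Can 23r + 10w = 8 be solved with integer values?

Step 1: Compute gcd(23, 10).
gcd(23, 10) = 1

Step 2: Check divisibility.
Does 1 divide 8? 8 = 1 x 8, so yes.

By the theorem on linear Diophantine equations, 23r + 10w = 8 has integer solutions if and only if gcd(23, 10) divides 8. Since 1 | 8, solutions exist.

Yes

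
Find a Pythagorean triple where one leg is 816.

We need the other leg and hypotenuse such that 816² + x² = c².
Take x = 287, c = 865: 816² + 287² = 665856 + 82369 = 748225 = 865² ✓
Triple: (287, 816, 865)

(287, 816, 865)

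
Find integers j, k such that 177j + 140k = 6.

Step 1: Check solvability.
gcd(177, 140) = 1
Since 1 divides 6, solutions exist.

Step 2: Apply extended Euclidean algorithm to find gcd.
We find integers such that 177*x0 + 140*y0 = 1

Step 3: Scale the particular solution.
Multiply by 6/1 = 6:
j = 318, k = -402

Step 4: Verify.
177*(318) + 140*(-402) = 6 = 6 ✓

j = 318, k = -402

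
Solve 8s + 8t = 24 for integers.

Step 1: Check solvability.
gcd(8, 8) = 8
Since 8 divides 24, solutions exist.

Step 2: Apply extended Euclidean algorithm to find gcd.
We find integers such that 8*x0 + 8*y0 = 8

Step 3: Scale the particular solution.
Multiply by 24/8 = 3:
s = 0, t = 3

Step 4: Verify.
8*(0) + 8*(3) = 24 = 24 ✓

s = 0, t = 3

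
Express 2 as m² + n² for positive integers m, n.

We need to find integers m, n > 0 such that m² + n² = 2.
Trying m = 1: n² = 2 - 1² = 2 - 1 = 1
n = 1
Check: 1² + 1² = 1 + 1 = 2 ✓

2 = 1² + 1²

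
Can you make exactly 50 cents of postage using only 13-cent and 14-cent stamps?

We need non-negative x, y with 13x + 14y = 50.
gcd(13, 14) = 1 divides 50, so integer solutions exist, but checking x = 0..3 shows none with y ≥ 0.
So 50 cannot be made with non-negative stamp counts.

No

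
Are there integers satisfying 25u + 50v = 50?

Step 1: Compute gcd(25, 50).
gcd(25, 50) = 25

Step 2: Check divisibility.
Does 25 divide 50? 50 = 25 x 2, so yes.

By the theorem on linear Diophantine equations, 25u + 50v = 50 has integer solutions if and only if gcd(25, 50) divides 50. Since 25 | 50, solutions exist.

Yes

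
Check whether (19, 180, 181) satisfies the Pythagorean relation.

Compute a² + b²:
19² + 180² = 361 + 32400 = 32761
Compute c²:
181² = 32761
Since 32761 = 32761, it is a Pythagorean triple.

Yes, it is a Pythagorean triple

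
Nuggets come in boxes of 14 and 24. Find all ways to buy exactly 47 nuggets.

We need non-negative integers (x, y) with 14x + 24y = 47.
For each x in 0..3, check if 47 - 14x is a non-negative multiple of 24.
No x yields an integer y ≥ 0.

No solution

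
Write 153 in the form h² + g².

We need to find integers h, g > 0 such that h² + g² = 153.
Trying h = 3: g² = 153 - 3² = 153 - 9 = 144
g = 12
Check: 3² + 12² = 9 + 144 = 153 ✓

153 = 3² + 12²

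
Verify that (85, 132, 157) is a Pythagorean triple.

Compute a² + b²:
85² + 132² = 7225 + 17424 = 24649
Compute c²:
157² = 24649
Since 24649 = 24649, it is a Pythagorean triple.

Yes, it is a Pythagorean triple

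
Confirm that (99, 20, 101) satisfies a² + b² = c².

Compute a² + b² = 99² + 20² = 9801 + 400 = 10201
Compute c² = 101² = 10201
Since 10201 = 10201, confirmed.

Yes, it is a Pythagorean triple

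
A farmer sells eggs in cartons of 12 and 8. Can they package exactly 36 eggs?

We need non-negative a, b with 12a + 8b = 36.
gcd(12, 8) = 4 divides 36.
Try a = 1: 8b = 36 - 12 = 24, so b = 3.
One way: 1 cartons of 12 and 3 cartons of 8.

Yes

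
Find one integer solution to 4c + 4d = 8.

Step 1: Check solvability.
gcd(4, 4) = 4
Since 4 divides 8, solutions exist.

Step 2: Apply extended Euclidean algorithm to find gcd.
We find integers such that 4*x0 + 4*y0 = 4

Step 3: Scale the particular solution.
Multiply by 8/4 = 2:
c = 0, d = 2

Step 4: Verify.
4*(0) + 4*(2) = 8 = 8 ✓

c = 0, d = 2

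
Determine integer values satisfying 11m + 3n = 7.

Step 1: Check solvability.
gcd(11, 3) = 1
Since 1 divides 7, solutions exist.

Step 2: Apply extended Euclidean algorithm to find gcd.
We find integers such that 11*x0 + 3*y0 = 1

Step 3: Scale the particular solution.
Multiply by 7/1 = 7:
m = -7, n = 28

Step 4: Verify.
11*(-7) + 3*(28) = 7 = 7 ✓

m = -7, n = 28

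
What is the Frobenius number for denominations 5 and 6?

For two coprime denominations a and b, the Frobenius number (largest value not representable as a non-negative combination) is ab - a - b.
Here gcd(5, 6) = 1, so they are coprime.
F(5, 6) = 5·6 - 5 - 6 = 30 - 11 = 19

19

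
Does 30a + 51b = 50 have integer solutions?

Step 1: Compute gcd(30, 51).
gcd(30, 51) = 3

Step 2: Check divisibility.
Does 3 divide 50? 50 = 3 x 16 + 2, so no.

By the theorem on linear Diophantine equations, 30a + 51b = 50 has integer solutions if and only if gcd(30, 51) divides 50. Since 3 does not divide 50, no solutions exist.

No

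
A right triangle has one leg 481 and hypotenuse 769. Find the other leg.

b² = c² - a² = 591361 - 231361 = 360000
b = 600

600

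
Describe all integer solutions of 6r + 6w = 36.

Step 1: Compute gcd(6, 6) = 6.
Since 6 divides 36, solutions exist.

Step 2: Find a particular solution using extended Euclidean algorithm.
We get r₀ = 0, w₀ = 6.
Check: 6*0 + 6*6 = 36 = 36 ✓

Step 3: Write the general solution.
r = 0 + (6/6)t = 0 + 1t
w = 6 - (6/6)t = 6 - 1t
for any integer t.

r = 0 + 1t, w = 6 - 1t for integer t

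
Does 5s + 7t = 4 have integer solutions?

Step 1: Compute gcd(5, 7).
gcd(5, 7) = 1

Step 2: Check divisibility.
Does 1 divide 4? 4 = 1 x 4, so yes.

By the theorem on linear Diophantine equations, 5s + 7t = 4 has integer solutions if and only if gcd(5, 7) divides 4. Since 1 | 4, solutions exist.

Yes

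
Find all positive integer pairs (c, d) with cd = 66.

The positive divisors of 66 are: 1, 2, 3, 6, 11, 22, 33, 66.
Each divisor d gives the pair (d, 66/d):
(1, 66), (2, 33), (3, 22), (6, 11), (11, 6), (22, 3), (33, 2), (66, 1)

(1, 66), (2, 33), (3, 22), (6, 11), (11, 6), (22, 3), (33, 2), (66, 1)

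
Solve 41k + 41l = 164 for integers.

Step 1: Check solvability.
gcd(41, 41) = 41
Since 41 divides 164, solutions exist.

Step 2: Apply extended Euclidean algorithm to find gcd.
We find integers such that 41*x0 + 41*y0 = 41

Step 3: Scale the particular solution.
Multiply by 164/41 = 4:
k = 0, l = 4

Step 4: Verify.
41*(0) + 41*(4) = 164 = 164 ✓

k = 0, l = 4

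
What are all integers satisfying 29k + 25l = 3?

Step 1: Compute gcd(29, 25) = 1.
Since 1 divides 3, solutions exist.

Step 2: Find a particular solution using extended Euclidean algorithm.
We get k₀ = -18, l₀ = 21.
Check: 29*-18 + 25*21 = 3 = 3 ✓

Step 3: Write the general solution.
k = -18 + (25/1)t = -18 + 25t
l = 21 - (29/1)t = 21 - 29t
for any integer t.

k = -18 + 25t, l = 21 - 29t for integer t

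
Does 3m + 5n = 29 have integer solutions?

Step 1: Compute gcd(3, 5).
gcd(3, 5) = 1

Step 2: Check divisibility.
Does 1 divide 29? 29 = 1 x 29, so yes.

By the theorem on linear Diophantine equations, 3m + 5n = 29 has integer solutions if and only if gcd(3, 5) divides 29. Since 1 | 29, solutions exist.

Yes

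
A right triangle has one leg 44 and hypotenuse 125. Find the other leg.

a² = c² - b² = 15625 - 1936 = 13689
a = 117

117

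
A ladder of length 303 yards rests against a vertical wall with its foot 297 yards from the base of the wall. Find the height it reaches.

The ladder, wall, and ground form a right triangle with hypotenuse 303 and one leg 297.
By the Pythagorean theorem: h² = 303² - 297² = 91809 - 88209 = 3600
h = √3600 = 60 yards

60 yards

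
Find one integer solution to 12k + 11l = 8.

Step 1: Check solvability.
gcd(12, 11) = 1
Since 1 divides 8, solutions exist.

Step 2: Apply extended Euclidean algorithm to find gcd.
We find integers such that 12*x0 + 11*y0 = 1

Step 3: Scale the particular solution.
Multiply by 8/1 = 8:
k = 8, l = -8

Step 4: Verify.
12*(8) + 11*(-8) = 8 = 8 ✓

k = 8, l = -8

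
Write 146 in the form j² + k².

We need to find integers j, k > 0 such that j² + k² = 146.
Trying j = 5: k² = 146 - 5² = 146 - 25 = 121
k = 11
Check: 5² + 11² = 25 + 121 = 146 ✓

146 = 5² + 11²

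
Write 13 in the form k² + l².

We need to find integers k, l > 0 such that k² + l² = 13.
Trying k = 2: l² = 13 - 2² = 13 - 4 = 9
l = 3
Check: 2² + 3² = 4 + 9 = 13 ✓

13 = 2² + 3²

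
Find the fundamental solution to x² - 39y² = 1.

We seek the smallest positive integers (x, y) with x² - 39y² = 1, i.e., x² = 39y² + 1.
Try successive y values:
y = 1: x² = 39·1² + 1 = 40, not a perfect square
y = 2: x² = 39·2² + 1 = 157, not a perfect square
y = 3: x² = 39·3² + 1 = 352, not a perfect square
... continuing the search (or via continued fractions) ...
y = 4: x² = 39·4² + 1 = 625, x = 25 ✓

Verify: 25² - 39·4² = 625 - 624 = 1 ✓

x = 25, y = 4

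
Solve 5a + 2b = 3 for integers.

Step 1: Check solvability.
gcd(5, 2) = 1
Since 1 divides 3, solutions exist.

Step 2: Apply extended Euclidean algorithm to find gcd.
We find integers such that 5*x0 + 2*y0 = 1

Step 3: Scale the particular solution.
Multiply by 3/1 = 3:
a = 3, b = -6

Step 4: Verify.
5*(3) + 2*(-6) = 3 = 3 ✓

a = 3, b = -6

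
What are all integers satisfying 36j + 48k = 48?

Step 1: Compute gcd(36, 48) = 12.
Since 12 divides 48, solutions exist.

Step 2: Find a particular solution using extended Euclidean algorithm.
We get j₀ = -4, k₀ = 4.
Check: 36*-4 + 48*4 = 48 = 48 ✓

Step 3: Write the general solution.
j = -4 + (48/12)t = -4 + 4t
k = 4 - (36/12)t = 4 - 3t
for any integer t.

j = -4 + 4t, k = 4 - 3t for integer t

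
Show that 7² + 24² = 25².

Compute a² + b² = 7² + 24² = 49 + 576 = 625
Compute c² = 25² = 625
Since 625 = 625, confirmed.

Yes, it is a Pythagorean triple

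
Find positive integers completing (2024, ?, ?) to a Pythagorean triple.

We need the other leg and hypotenuse such that 2024² + x² = c².
Take x = 1632, c = 2600: 2024² + 1632² = 4096576 + 2663424 = 6760000 = 2600² ✓
Triple: (2024, 1632, 2600)

(2024, 1632, 2600)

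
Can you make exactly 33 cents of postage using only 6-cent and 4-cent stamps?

We need non-negative x, y with 6x + 4y = 33.
gcd(6, 4) = 2, and 2 does not divide 33.
No integer solutions exist, so certainly no non-negative ones.

No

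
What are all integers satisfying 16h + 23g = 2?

Step 1: Compute gcd(16, 23) = 1.
Since 1 divides 2, solutions exist.

Step 2: Find a particular solution using extended Euclidean algorithm.
We get h₀ = -20, g₀ = 14.
Check: 16*-20 + 23*14 = 2 = 2 ✓

Step 3: Write the general solution.
h = -20 + (23/1)t = -20 + 23t
g = 14 - (16/1)t = 14 - 16t
for any integer t.

h = -20 + 23t, g = 14 - 16t for integer t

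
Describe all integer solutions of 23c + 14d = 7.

Step 1: Compute gcd(23, 14) = 1.
Since 1 divides 7, solutions exist.

Step 2: Find a particular solution using extended Euclidean algorithm.
We get c₀ = -21, d₀ = 35.
Check: 23*-21 + 14*35 = 7 = 7 ✓

Step 3: Write the general solution.
c = -21 + (14/1)t = -21 + 14t
d = 35 - (23/1)t = 35 - 23t
for any integer t.

c = -21 + 14t, d = 35 - 23t for integer t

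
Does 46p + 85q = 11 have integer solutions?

Step 1: Compute gcd(46, 85).
gcd(46, 85) = 1

Step 2: Check divisibility.
Does 1 divide 11? 11 = 1 x 11, so yes.

By the theorem on linear Diophantine equations, 46p + 85q = 11 has integer solutions if and only if gcd(46, 85) divides 11. Since 1 | 11, solutions exist.

Yes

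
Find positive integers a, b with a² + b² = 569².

We need a² + b² = 569² = 323761.
Trying: 231² + 520² = 53361 + 270400 = 323761 ✓

(231, 520, 569)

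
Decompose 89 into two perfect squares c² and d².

We need to find integers c, d > 0 such that c² + d² = 89.
Trying c = 5: d² = 89 - 5² = 89 - 25 = 64
d = 8
Check: 5² + 8² = 25 + 64 = 89 ✓

89 = 5² + 8²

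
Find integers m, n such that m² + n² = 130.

We need to find integers m, n > 0 such that m² + n² = 130.
Trying m = 3: n² = 130 - 3² = 130 - 9 = 121
n = 11
Check: 3² + 11² = 9 + 121 = 130 ✓

130 = 3² + 11²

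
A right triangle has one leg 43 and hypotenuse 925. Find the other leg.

b² = c² - a² = 855625 - 1849 = 853776
b = 924

924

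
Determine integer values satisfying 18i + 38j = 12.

Step 1: Check solvability.
gcd(18, 38) = 2
Since 2 divides 12, solutions exist.

Step 2: Apply extended Euclidean algorithm to find gcd.
We find integers such that 18*x0 + 38*y0 = 2

Step 3: Scale the particular solution.
Multiply by 12/2 = 6:
i = -12, j = 6

Step 4: Verify.
18*(-12) + 38*(6) = 12 = 12 ✓

i = -12, j = 6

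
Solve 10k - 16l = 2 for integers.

Step 1: Check solvability.
gcd(10, 16) = 2
Since 2 divides 2, solutions exist.

Step 2: Apply extended Euclidean algorithm to find gcd.
We find integers such that 10*x0 + 16*y0 = 2

Step 3: Scale the particular solution.
Multiply by 2/2 = 1:
k = -3, l = -2

Step 4: Verify.
10*(-3) - 16*(-2) = 2 = 2 ✓

k = -3, l = -2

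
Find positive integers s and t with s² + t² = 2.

We need to find integers s, t > 0 such that s² + t² = 2.
Trying s = 1: t² = 2 - 1² = 2 - 1 = 1
t = 1
Check: 1² + 1² = 1 + 1 = 2 ✓

2 = 1² + 1²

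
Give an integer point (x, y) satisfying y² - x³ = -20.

Try small integer x values and check whether x³ - 20 is a perfect square.
x = 6: x³ - 20 = 6³ - 20 = 216 - 20 = 196
Is 196 a perfect square? 14² = 196 ✓
So (x, y) = (6, -14) is a solution.

x = 6, y = -14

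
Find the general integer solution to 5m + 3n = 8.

Step 1: Compute gcd(5, 3) = 1.
Since 1 divides 8, solutions exist.

Step 2: Find a particular solution using extended Euclidean algorithm.
We get m₀ = -8, n₀ = 16.
Check: 5*-8 + 3*16 = 8 = 8 ✓

Step 3: Write the general solution.
m = -8 + (3/1)t = -8 + 3t
n = 16 - (5/1)t = 16 - 5t
for any integer t.

m = -8 + 3t, n = 16 - 5t for integer t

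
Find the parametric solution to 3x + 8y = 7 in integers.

Step 1: Compute gcd(3, 8) = 1.
Since 1 divides 7, solutions exist.

Step 2: Find a particular solution using extended Euclidean algorithm.
We get x₀ = 21, y₀ = -7.
Check: 3*21 + 8*-7 = 7 = 7 ✓

Step 3: Write the general solution.
x = 21 + (8/1)t = 21 + 8t
y = -7 - (3/1)t = -7 - 3t
for any integer t.

x = 21 + 8t, y = -7 - 3t for integer t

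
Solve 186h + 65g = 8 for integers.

Step 1: Check solvability.
gcd(186, 65) = 1
Since 1 divides 8, solutions exist.

Step 2: Apply extended Euclidean algorithm to find gcd.
We find integers such that 186*x0 + 65*y0 = 1

Step 3: Scale the particular solution.
Multiply by 8/1 = 8:
h = -232, g = 664

Step 4: Verify.
186*(-232) + 65*(664) = 8 = 8 ✓

h = -232, g = 664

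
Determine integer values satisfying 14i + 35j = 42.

Step 1: Check solvability.
gcd(14, 35) = 7
Since 7 divides 42, solutions exist.

Step 2: Apply extended Euclidean algorithm to find gcd.
We find integers such that 14*x0 + 35*y0 = 7

Step 3: Scale the particular solution.
Multiply by 42/7 = 6:
i = -12, j = 6

Step 4: Verify.
14*(-12) + 35*(6) = 42 = 42 ✓

i = -12, j = 6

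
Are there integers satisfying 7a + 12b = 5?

Step 1: Compute gcd(7, 12).
gcd(7, 12) = 1

Step 2: Check divisibility.
Does 1 divide 5? 5 = 1 x 5, so yes.

By the theorem on linear Diophantine equations, 7a + 12b = 5 has integer solutions if and only if gcd(7, 12) divides 5. Since 1 | 5, solutions exist.

Yes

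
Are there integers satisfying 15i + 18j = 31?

Step 1: Compute gcd(15, 18).
gcd(15, 18) = 3

Step 2: Check divisibility.
Does 3 divide 31? 31 = 3 x 10 + 1, so no.

By the theorem on linear Diophantine equations, 15i + 18j = 31 has integer solutions if and only if gcd(15, 18) divides 31. Since 3 does not divide 31, no solutions exist.

No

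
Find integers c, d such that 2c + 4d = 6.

Step 1: Check solvability.
gcd(2, 4) = 2
Since 2 divides 6, solutions exist.

Step 2: Apply extended Euclidean algorithm to find gcd.
We find integers such that 2*x0 + 4*y0 = 2

Step 3: Scale the particular solution.
Multiply by 6/2 = 3:
c = 3, d = 0

Step 4: Verify.
2*(3) + 4*(0) = 6 = 6 ✓

c = 3, d = 0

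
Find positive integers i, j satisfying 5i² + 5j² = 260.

Try small values of i and check whether (260 - 5i²)/5 is a perfect square.
i = 6: 5·6² = 180, so 5j² = 260 - 180 = 80, giving j² = 16, j = 4.
Check: 5·6² + 5·4² = 180 + 80 = 260 ✓

i = 6, j = 4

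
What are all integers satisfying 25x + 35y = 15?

Step 1: Compute gcd(25, 35) = 5.
Since 5 divides 15, solutions exist.

Step 2: Find a particular solution using extended Euclidean algorithm.
We get x₀ = 9, y₀ = -6.
Check: 25*9 + 35*-6 = 15 = 15 ✓

Step 3: Write the general solution.
x = 9 + (35/5)t = 9 + 7t
y = -6 - (25/5)t = -6 - 5t
for any integer t.

x = 9 + 7t, y = -6 - 5t for integer t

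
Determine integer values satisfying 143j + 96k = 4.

Step 1: Check solvability.
gcd(143, 96) = 1
Since 1 divides 4, solutions exist.

Step 2: Apply extended Euclidean algorithm to find gcd.
We find integers such that 143*x0 + 96*y0 = 1

Step 3: Scale the particular solution.
Multiply by 4/1 = 4:
j = 188, k = -280

Step 4: Verify.
143*(188) + 96*(-280) = 4 = 4 ✓

j = 188, k = -280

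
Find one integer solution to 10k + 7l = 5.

Step 1: Check solvability.
gcd(10, 7) = 1
Since 1 divides 5, solutions exist.

Step 2: Apply extended Euclidean algorithm to find gcd.
We find integers such that 10*x0 + 7*y0 = 1

Step 3: Scale the particular solution.
Multiply by 5/1 = 5:
k = -10, l = 15

Step 4: Verify.
10*(-10) + 7*(15) = 5 = 5 ✓

k = -10, l = 15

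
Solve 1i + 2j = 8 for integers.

Step 1: Check solvability.
gcd(1, 2) = 1
Since 1 divides 8, solutions exist.

Step 2: Apply extended Euclidean algorithm to find gcd.
We find integers such that 1*x0 + 2*y0 = 1

Step 3: Scale the particular solution.
Multiply by 8/1 = 8:
i = 8, j = 0

Step 4: Verify.
1*(8) + 2*(0) = 8 = 8 ✓

i = 8, j = 0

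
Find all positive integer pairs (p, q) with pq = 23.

The positive divisors of 23 are: 1, 23.
Each divisor d gives the pair (d, 23/d):
(1, 23), (23, 1)

(1, 23), (23, 1)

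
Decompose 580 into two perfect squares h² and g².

We need to find integers h, g > 0 such that h² + g² = 580.
Trying h = 2: g² = 580 - 2² = 580 - 4 = 576
g = 24
Check: 2² + 24² = 4 + 576 = 580 ✓

580 = 2² + 24²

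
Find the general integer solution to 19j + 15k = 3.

Step 1: Compute gcd(19, 15) = 1.
Since 1 divides 3, solutions exist.

Step 2: Find a particular solution using extended Euclidean algorithm.
We get j₀ = 12, k₀ = -15.
Check: 19*12 + 15*-15 = 3 = 3 ✓

Step 3: Write the general solution.
j = 12 + (15/1)t = 12 + 15t
k = -15 - (19/1)t = -15 - 19t
for any integer t.

j = 12 + 15t, k = -15 - 19t for integer t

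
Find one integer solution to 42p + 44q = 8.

Step 1: Check solvability.
gcd(42, 44) = 2
Since 2 divides 8, solutions exist.

Step 2: Apply extended Euclidean algorithm to find gcd.
We find integers such that 42*x0 + 44*y0 = 2

Step 3: Scale the particular solution.
Multiply by 8/2 = 4:
p = -4, q = 4

Step 4: Verify.
42*(-4) + 44*(4) = 8 = 8 ✓

p = -4, q = 4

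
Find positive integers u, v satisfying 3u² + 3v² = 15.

Try small values of u and check whether (15 - 3u²)/3 is a perfect square.
u = 1: 3·1² = 3, so 3v² = 15 - 3 = 12, giving v² = 4, v = 2.
Check: 3·1² + 3·2² = 3 + 12 = 15 ✓

u = 1, v = 2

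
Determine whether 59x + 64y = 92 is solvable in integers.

Step 1: Compute gcd(59, 64).
gcd(59, 64) = 1

Step 2: Check divisibility.
Does 1 divide 92? 92 = 1 x 92, so yes.

By the theorem on linear Diophantine equations, 59x + 64y = 92 has integer solutions if and only if gcd(59, 64) divides 92. Since 1 | 92, solutions exist.

Yes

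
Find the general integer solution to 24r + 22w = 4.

Step 1: Compute gcd(24, 22) = 2.
Since 2 divides 4, solutions exist.

Step 2: Find a particular solution using extended Euclidean algorithm.
We get r₀ = 2, w₀ = -2.
Check: 24*2 + 22*-2 = 4 = 4 ✓

Step 3: Write the general solution.
r = 2 + (22/2)t = 2 + 11t
w = -2 - (24/2)t = -2 - 12t
for any integer t.

r = 2 + 11t, w = -2 - 12t for integer t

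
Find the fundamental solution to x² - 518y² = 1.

We seek the smallest positive integers (x, y) with x² - 518y² = 1, i.e., x² = 518y² + 1.
Try successive y values:
y = 1: x² = 518·1² + 1 = 519, not a perfect square
y = 2: x² = 518·2² + 1 = 2073, not a perfect square
y = 3: x² = 518·3² + 1 = 4663, not a perfect square
... continuing the search (or via continued fractions) ...
y = 104: x² = 518·104² + 1 = 5602689, x = 2367 ✓

Verify: 2367² - 518·104² = 5602689 - 5602688 = 1 ✓

x = 2367, y = 104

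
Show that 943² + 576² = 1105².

Compute a² + b² = 943² + 576² = 889249 + 331776 = 1221025
Compute c² = 1105² = 1221025
Since 1221025 = 1221025, confirmed.

Yes, it is a Pythagorean triple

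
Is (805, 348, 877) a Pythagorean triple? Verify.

Compute a² + b² = 805² + 348² = 648025 + 121104 = 769129
Compute c² = 877² = 769129
Since 769129 = 769129, confirmed.

Yes, it is a Pythagorean triple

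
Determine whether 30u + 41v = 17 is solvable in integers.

Step 1: Compute gcd(30, 41).
gcd(30, 41) = 1

Step 2: Check divisibility.
Does 1 divide 17? 17 = 1 x 17, so yes.

By the theorem on linear Diophantine equations, 30u + 41v = 17 has integer solutions if and only if gcd(30, 41) divides 17. Since 1 | 17, solutions exist.

Yes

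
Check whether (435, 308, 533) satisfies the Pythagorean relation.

Compute a² + b²:
435² + 308² = 189225 + 94864 = 284089
Compute c²:
533² = 284089
Since 284089 = 284089, it is a Pythagorean triple.

Yes, it is a Pythagorean triple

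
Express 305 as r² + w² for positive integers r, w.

We need to find integers r, w > 0 such that r² + w² = 305.
Trying r = 4: w² = 305 - 4² = 305 - 16 = 289
w = 17
Check: 4² + 17² = 16 + 289 = 305 ✓

305 = 4² + 17²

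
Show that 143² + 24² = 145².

Compute a² + b²:
143² + 24² = 20449 + 576 = 21025
Compute c²:
145² = 21025
Since 21025 = 21025, it is a Pythagorean triple.

Yes, it is a Pythagorean triple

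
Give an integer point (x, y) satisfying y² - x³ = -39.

Try small integer x values and check whether x³ - 39 is a perfect square.
x = 22: x³ - 39 = 22³ - 39 = 10648 - 39 = 10609
Is 10609 a perfect square? 103² = 10609 ✓
So (x, y) = (22, -103) is a solution.

x = 22, y = -103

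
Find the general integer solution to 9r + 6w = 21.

Step 1: Compute gcd(9, 6) = 3.
Since 3 divides 21, solutions exist.

Step 2: Find a particular solution using extended Euclidean algorithm.
We get r₀ = 7, w₀ = -7.
Check: 9*7 + 6*-7 = 21 = 21 ✓

Step 3: Write the general solution.
r = 7 + (6/3)t = 7 + 2t
w = -7 - (9/3)t = -7 - 3t
for any integer t.

r = 7 + 2t, w = -7 - 3t for integer t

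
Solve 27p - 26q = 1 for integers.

Step 1: Check solvability.
gcd(27, 26) = 1
Since 1 divides 1, solutions exist.

Step 2: Apply extended Euclidean algorithm to find gcd.
We find integers such that 27*x0 + 26*y0 = 1

Step 3: Scale the particular solution.
Multiply by 1/1 = 1:
p = 1, q = 1

Step 4: Verify.
27*(1) - 26*(1) = 1 = 1 ✓

p = 1, q = 1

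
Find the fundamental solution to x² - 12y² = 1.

We seek the smallest positive integers (x, y) with x² - 12y² = 1, i.e., x² = 12y² + 1.
Try successive y values:
y = 1: x² = 12·1² + 1 = 13, not a perfect square
y = 2: x² = 12·2² + 1 = 49, x = 7 ✓

Verify: 7² - 12·2² = 49 - 48 = 1 ✓

x = 7, y = 2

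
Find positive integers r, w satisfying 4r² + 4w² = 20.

Try small values of r and check whether (20 - 4r²)/4 is a perfect square.
r = 1: 4·1² = 4, so 4w² = 20 - 4 = 16, giving w² = 4, w = 2.
Check: 4·1² + 4·2² = 4 + 16 = 20 ✓

r = 1, w = 2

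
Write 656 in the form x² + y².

We need to find integers x, y > 0 such that x² + y² = 656.
Trying x = 16: y² = 656 - 16² = 656 - 256 = 400
y = 20
Check: 16² + 20² = 256 + 400 = 656 ✓

656 = 16² + 20²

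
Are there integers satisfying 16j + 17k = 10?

Step 1: Compute gcd(16, 17).
gcd(16, 17) = 1

Step 2: Check divisibility.
Does 1 divide 10? 10 = 1 x 10, so yes.

By the theorem on linear Diophantine equations, 16j + 17k = 10 has integer solutions if and only if gcd(16, 17) divides 10. Since 1 | 10, solutions exist.

Yes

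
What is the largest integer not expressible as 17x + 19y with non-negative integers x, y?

For two coprime denominations a and b, the Frobenius number (largest value not representable as a non-negative combination) is ab - a - b.
Here gcd(17, 19) = 1, so they are coprime.
F(17, 19) = 17·19 - 17 - 19 = 323 - 36 = 287

287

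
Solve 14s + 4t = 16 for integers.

Step 1: Check solvability.
gcd(14, 4) = 2
Since 2 divides 16, solutions exist.

Step 2: Apply extended Euclidean algorithm to find gcd.
We find integers such that 14*x0 + 4*y0 = 2

Step 3: Scale the particular solution.
Multiply by 16/2 = 8:
s = 8, t = -24

Step 4: Verify.
14*(8) + 4*(-24) = 16 = 16 ✓

s = 8, t = -24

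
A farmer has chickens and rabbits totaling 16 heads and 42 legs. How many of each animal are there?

Let c = chickens, r = rabbits.
Heads: c + r = 16
Legs: 2c + 4r = 42
From the first equation, c = 16 - r. Substitute:
2(16 - r) + 4r = 42
32 + 2r = 42
r = (42 - 32)/2 = 5
c = 16 - 5 = 11

Chickens: 11, Rabbits: 5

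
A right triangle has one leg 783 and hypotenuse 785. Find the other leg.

b² = c² - a² = 616225 - 613089 = 3136
b = 56

56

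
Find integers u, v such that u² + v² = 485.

We need to find integers u, v > 0 such that u² + v² = 485.
Trying u = 1: v² = 485 - 1² = 485 - 1 = 484
v = 22
Check: 1² + 22² = 1 + 484 = 485 ✓

485 = 1² + 22²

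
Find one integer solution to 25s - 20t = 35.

Step 1: Check solvability.
gcd(25, 20) = 5
Since 5 divides 35, solutions exist.

Step 2: Apply extended Euclidean algorithm to find gcd.
We find integers such that 25*x0 + 20*y0 = 5

Step 3: Scale the particular solution.
Multiply by 35/5 = 7:
s = 7, t = 7

Step 4: Verify.
25*(7) - 20*(7) = 35 = 35 ✓

s = 7, t = 7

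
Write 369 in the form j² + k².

We need to find integers j, k > 0 such that j² + k² = 369.
Trying j = 12: k² = 369 - 12² = 369 - 144 = 225
k = 15
Check: 12² + 15² = 144 + 225 = 369 ✓

369 = 12² + 15²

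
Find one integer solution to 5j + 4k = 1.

Step 1: Check solvability.
gcd(5, 4) = 1
Since 1 divides 1, solutions exist.

Step 2: Apply extended Euclidean algorithm to find gcd.
We find integers such that 5*x0 + 4*y0 = 1

Step 3: Scale the particular solution.
Multiply by 1/1 = 1:
j = 1, k = -1

Step 4: Verify.
5*(1) + 4*(-1) = 1 = 1 ✓

j = 1, k = -1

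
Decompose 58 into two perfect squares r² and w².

We need to find integers r, w > 0 such that r² + w² = 58.
Trying r = 3: w² = 58 - 3² = 58 - 9 = 49
w = 7
Check: 3² + 7² = 9 + 49 = 58 ✓

58 = 3² + 7²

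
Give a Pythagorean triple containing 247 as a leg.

We need the other leg and hypotenuse such that 247² + x² = c².
Take x = 96, c = 265: 247² + 96² = 61009 + 9216 = 70225 = 265² ✓
Triple: (247, 96, 265)

(247, 96, 265)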